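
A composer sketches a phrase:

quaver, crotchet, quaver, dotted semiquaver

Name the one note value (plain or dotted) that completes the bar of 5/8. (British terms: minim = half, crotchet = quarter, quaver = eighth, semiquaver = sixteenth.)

thirty-second note

The bar of 5/8 = 20 thirty-second notes.
Express everything in thirty-second notes: quaver = 4; crotchet = 8; quaver = 4; dotted semiquaver = 3.
Adding: 4 + 8 + 4 + 3 = 19.
Remaining: 20 − 19 = 1 thirty-second note, which is a thirty-second note.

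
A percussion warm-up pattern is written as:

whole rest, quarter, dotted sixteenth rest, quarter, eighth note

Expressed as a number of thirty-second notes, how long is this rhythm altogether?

Express everything in thirty-second notes: whole rest = 32; quarter = 8; dotted sixteenth rest = 3; quarter = 8; eighth note = 4.
Sum: 32 + 8 + 3 + 8 + 4 = 55 thirty-second notes.

55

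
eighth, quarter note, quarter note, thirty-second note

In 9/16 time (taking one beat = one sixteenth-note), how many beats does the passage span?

10.5

One sixteenth-note beat = 2 thirty-second notes.
In thirty-second notes: eighth = 4; quarter note = 8; quarter note = 8; thirty-second note = 1.
Sum: 4 + 8 + 8 + 1 = 21.
21 ÷ 2 = 10.5 beats.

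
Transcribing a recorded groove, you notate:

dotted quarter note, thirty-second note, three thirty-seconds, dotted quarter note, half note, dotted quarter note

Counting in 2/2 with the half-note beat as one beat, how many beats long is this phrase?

One half-note beat = 16 thirty-second notes.
In thirty-second notes: dotted quarter note = 12; thirty-second note = 1; thirty-second = 1; thirty-second = 1; thirty-second = 1; dotted quarter note = 12; half note = 16; dotted quarter note = 12.
Altogether 12 + 1 + 1 + 1 + 1 + 12 + 16 + 12 = 56.
56 ÷ 16 = 3.5 beats.

3.5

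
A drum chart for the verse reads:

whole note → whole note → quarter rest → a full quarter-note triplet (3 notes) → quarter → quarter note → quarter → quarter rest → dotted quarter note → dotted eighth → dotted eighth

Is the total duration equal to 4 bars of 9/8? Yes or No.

One bar of 9/8 = 18 sixteenth notes, so 4 bars = 72.
In sixteenth notes: whole note = 16; whole note = 16; quarter rest = 4; a full quarter-note triplet (3 notes) (three triplet quarters span one half) = 8; quarter = 4; quarter note = 4; quarter = 4; quarter rest = 4; dotted quarter note = 6; dotted eighth = 3; dotted eighth = 3.
Sum: 16 + 16 + 4 + 8 + 4 + 4 + 4 + 4 + 6 + 3 + 3 = 72.
72 equals 72, so the answer is Yes.

Yes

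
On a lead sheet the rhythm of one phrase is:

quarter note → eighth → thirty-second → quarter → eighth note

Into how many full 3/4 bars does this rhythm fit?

1

One bar of 3/4 = 24 thirty-second notes.
Each duration in thirty-second notes: quarter note = 8; eighth = 4; thirty-second = 1; quarter = 8; eighth note = 4.
Altogether 8 + 4 + 1 + 8 + 4 = 25.
25 ÷ 24 = 1 complete bar with 1 left over.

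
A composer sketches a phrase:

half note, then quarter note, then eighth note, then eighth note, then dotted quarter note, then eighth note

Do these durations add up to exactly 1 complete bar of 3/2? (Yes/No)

Yes

One bar of 3/2 = 12 eighth notes.
Convert each value to eighth notes: half note = 4; quarter note = 2; eighth note = 1; eighth note = 1; dotted quarter note = 3; eighth note = 1.
Altogether 4 + 2 + 1 + 1 + 3 + 1 = 12.
12 equals 12, so the answer is Yes.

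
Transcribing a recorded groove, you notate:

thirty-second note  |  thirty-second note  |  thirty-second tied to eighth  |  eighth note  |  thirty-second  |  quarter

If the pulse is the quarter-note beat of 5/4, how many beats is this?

One quarter-note beat = 8 thirty-second notes.
Each duration in thirty-second notes: thirty-second note = 1; thirty-second note = 1; thirty-second tied to eighth (thirty-second + eighth) = 5; eighth note = 4; thirty-second = 1; quarter = 8.
Adding: 1 + 1 + 5 + 4 + 1 + 8 = 20.
20 ÷ 8 = 2.5 beats.

2.5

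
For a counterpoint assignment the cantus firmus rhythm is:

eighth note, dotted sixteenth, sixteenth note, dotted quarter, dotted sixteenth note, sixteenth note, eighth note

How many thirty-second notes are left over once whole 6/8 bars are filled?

One bar of 6/8 = 24 thirty-second notes.
Each duration in thirty-second notes: eighth note = 4; dotted sixteenth = 3; sixteenth note = 2; dotted quarter = 12; dotted sixteenth note = 3; sixteenth note = 2; eighth note = 4.
Total: 4 + 3 + 2 + 12 + 3 + 2 + 4 = 30.
30 ÷ 24 = 1 complete bar with 6 thirty-second notes remaining.

6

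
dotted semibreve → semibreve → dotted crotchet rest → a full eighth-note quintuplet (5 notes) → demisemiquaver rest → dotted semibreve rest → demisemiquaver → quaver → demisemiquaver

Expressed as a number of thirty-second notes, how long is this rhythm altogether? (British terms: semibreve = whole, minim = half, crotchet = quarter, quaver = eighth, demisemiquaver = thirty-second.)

Each duration in thirty-second notes: dotted semibreve = 48; semibreve = 32; dotted crotchet rest = 12; a full eighth-note quintuplet (5 notes) (five quintuplet eighths span one half) = 16; demisemiquaver rest = 1; dotted semibreve rest = 48; demisemiquaver = 1; quaver = 4; demisemiquaver = 1.
Adding: 48 + 32 + 12 + 16 + 1 + 48 + 1 + 4 + 1 = 163 thirty-second notes.

163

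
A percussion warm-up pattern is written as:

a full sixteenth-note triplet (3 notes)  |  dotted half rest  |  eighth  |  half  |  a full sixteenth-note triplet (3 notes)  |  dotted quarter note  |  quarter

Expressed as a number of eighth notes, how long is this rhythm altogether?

18

In eighth notes: a full sixteenth-note triplet (3 notes) (three triplet sixteenths span one eighth) = 1; dotted half rest = 6; eighth = 1; half = 4; a full sixteenth-note triplet (3 notes) (three triplet sixteenths span one eighth) = 1; dotted quarter note = 3; quarter = 2.
Altogether 1 + 6 + 1 + 4 + 1 + 3 + 2 = 18 eighth notes.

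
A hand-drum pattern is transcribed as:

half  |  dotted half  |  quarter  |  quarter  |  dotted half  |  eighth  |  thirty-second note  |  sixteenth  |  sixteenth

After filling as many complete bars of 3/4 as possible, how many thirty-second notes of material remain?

One bar of 3/4 = 24 thirty-second notes.
Working in thirty-second notes: half = 16; dotted half = 24; quarter = 8; quarter = 8; dotted half = 24; eighth = 4; thirty-second note = 1; sixteenth = 2; sixteenth = 2.
Adding: 16 + 24 + 8 + 8 + 24 + 4 + 1 + 2 + 2 = 89.
89 ÷ 24 = 3 complete bars with 17 thirty-second notes remaining.

17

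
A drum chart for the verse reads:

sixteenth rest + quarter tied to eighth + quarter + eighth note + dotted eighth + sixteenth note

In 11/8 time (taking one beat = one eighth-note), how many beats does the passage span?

One eighth-note beat = 2 sixteenth notes.
Convert each value to sixteenth notes: sixteenth rest = 1; quarter tied to eighth (quarter + eighth) = 6; quarter = 4; eighth note = 2; dotted eighth = 3; sixteenth note = 1.
Altogether 1 + 6 + 4 + 2 + 3 + 1 = 17.
17 ÷ 2 = 8.5 beats.

8.5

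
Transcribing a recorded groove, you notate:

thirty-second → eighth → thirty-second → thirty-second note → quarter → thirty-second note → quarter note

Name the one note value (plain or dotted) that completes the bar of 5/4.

half note

The bar of 5/4 = 40 thirty-second notes.
Convert each value to thirty-second notes: thirty-second = 1; eighth = 4; thirty-second = 1; thirty-second note = 1; quarter = 8; thirty-second note = 1; quarter note = 8.
Adding: 1 + 4 + 1 + 1 + 8 + 1 + 8 = 24.
Remaining: 40 − 24 = 16 thirty-second notes, which is a half note.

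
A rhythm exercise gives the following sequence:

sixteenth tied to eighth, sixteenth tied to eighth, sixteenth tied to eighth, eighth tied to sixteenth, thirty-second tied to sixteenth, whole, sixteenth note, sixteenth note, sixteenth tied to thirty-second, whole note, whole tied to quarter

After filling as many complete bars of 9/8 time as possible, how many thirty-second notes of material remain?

30

One bar of 9/8 = 36 thirty-second notes.
Each duration in thirty-second notes: sixteenth tied to eighth (sixteenth + eighth) = 6; sixteenth tied to eighth (sixteenth + eighth) = 6; sixteenth tied to eighth (sixteenth + eighth) = 6; eighth tied to sixteenth (eighth + sixteenth) = 6; thirty-second tied to sixteenth (thirty-second + sixteenth) = 3; whole = 32; sixteenth note = 2; sixteenth note = 2; sixteenth tied to thirty-second (sixteenth + thirty-second) = 3; whole note = 32; whole tied to quarter (whole + quarter) = 40.
Total: 6 + 6 + 6 + 6 + 3 + 32 + 2 + 2 + 3 + 32 + 40 = 138.
138 ÷ 36 = 3 complete bars with 30 thirty-second notes remaining.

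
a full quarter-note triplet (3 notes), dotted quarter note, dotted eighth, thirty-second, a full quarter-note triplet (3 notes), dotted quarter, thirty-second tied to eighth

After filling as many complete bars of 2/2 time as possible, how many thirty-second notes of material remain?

One bar of 2/2 = 32 thirty-second notes.
Convert each value to thirty-second notes: a full quarter-note triplet (3 notes) (three triplet quarters span one half) = 16; dotted quarter note = 12; dotted eighth = 6; thirty-second = 1; a full quarter-note triplet (3 notes) (three triplet quarters span one half) = 16; dotted quarter = 12; thirty-second tied to eighth (thirty-second + eighth) = 5.
Altogether 16 + 12 + 6 + 1 + 16 + 12 + 5 = 68.
68 ÷ 32 = 2 complete bars with 4 thirty-second notes remaining.

4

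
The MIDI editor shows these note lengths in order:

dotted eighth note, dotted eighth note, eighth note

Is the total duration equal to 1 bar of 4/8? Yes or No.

Yes

One bar of 4/8 = 8 sixteenth notes.
Working in sixteenth notes: dotted eighth note = 3; dotted eighth note = 3; eighth note = 2.
Adding: 3 + 3 + 2 = 8.
8 equals 8, so the answer is Yes.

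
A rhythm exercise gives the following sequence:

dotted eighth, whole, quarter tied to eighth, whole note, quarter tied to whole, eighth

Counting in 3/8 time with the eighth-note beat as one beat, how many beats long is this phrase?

31.5

One eighth-note beat = 2 sixteenth notes.
Working in sixteenth notes: dotted eighth = 3; whole = 16; quarter tied to eighth (quarter + eighth) = 6; whole note = 16; quarter tied to whole (quarter + whole) = 20; eighth = 2.
Total: 3 + 16 + 6 + 16 + 20 + 2 = 63.
63 ÷ 2 = 31.5 beats.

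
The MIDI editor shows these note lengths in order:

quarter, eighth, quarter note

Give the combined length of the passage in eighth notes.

5

Convert each value to eighth notes: quarter = 2; eighth = 1; quarter note = 2.
Total: 2 + 1 + 2 = 5 eighth notes.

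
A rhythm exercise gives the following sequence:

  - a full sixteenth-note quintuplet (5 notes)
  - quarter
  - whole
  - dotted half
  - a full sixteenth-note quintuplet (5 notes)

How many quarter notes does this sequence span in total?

10

In quarter notes: a full sixteenth-note quintuplet (5 notes) (five quintuplet sixteenths span one quarter) = 1; quarter = 1; whole = 4; dotted half = 3; a full sixteenth-note quintuplet (5 notes) (five quintuplet sixteenths span one quarter) = 1.
Sum: 1 + 1 + 4 + 3 + 1 = 10 quarter notes.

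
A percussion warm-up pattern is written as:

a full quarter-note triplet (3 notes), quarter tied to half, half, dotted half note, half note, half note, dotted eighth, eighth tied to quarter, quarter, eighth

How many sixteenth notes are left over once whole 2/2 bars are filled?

7

One bar of 2/2 = 16 sixteenth notes.
Each duration in sixteenth notes: a full quarter-note triplet (3 notes) (three triplet quarters span one half) = 8; quarter tied to half (quarter + half) = 12; half = 8; dotted half note = 12; half note = 8; half note = 8; dotted eighth = 3; eighth tied to quarter (eighth + quarter) = 6; quarter = 4; eighth = 2.
Sum: 8 + 12 + 8 + 12 + 8 + 8 + 3 + 6 + 4 + 2 = 71.
71 ÷ 16 = 4 complete bars with 7 sixteenth notes remaining.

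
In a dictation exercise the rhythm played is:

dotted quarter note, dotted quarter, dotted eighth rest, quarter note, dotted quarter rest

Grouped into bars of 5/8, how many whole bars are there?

One bar of 5/8 = 10 sixteenth notes.
Convert each value to sixteenth notes: dotted quarter note = 6; dotted quarter = 6; dotted eighth rest = 3; quarter note = 4; dotted quarter rest = 6.
Adding: 6 + 6 + 3 + 4 + 6 = 25.
25 ÷ 10 = 2 complete bars with 5 left over.

2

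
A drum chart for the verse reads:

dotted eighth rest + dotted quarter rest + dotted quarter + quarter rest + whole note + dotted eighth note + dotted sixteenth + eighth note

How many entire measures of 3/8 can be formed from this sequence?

6

One bar of 3/8 = 12 thirty-second notes.
In thirty-second notes: dotted eighth rest = 6; dotted quarter rest = 12; dotted quarter = 12; quarter rest = 8; whole note = 32; dotted eighth note = 6; dotted sixteenth = 3; eighth note = 4.
Sum: 6 + 12 + 12 + 8 + 32 + 6 + 3 + 4 = 83.
83 ÷ 12 = 6 complete bars with 11 left over.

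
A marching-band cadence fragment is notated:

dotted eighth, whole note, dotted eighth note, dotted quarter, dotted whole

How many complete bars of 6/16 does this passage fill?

8

One bar of 6/16 = 6 sixteenth notes.
Working in sixteenth notes: dotted eighth = 3; whole note = 16; dotted eighth note = 3; dotted quarter = 6; dotted whole = 24.
Sum: 3 + 16 + 3 + 6 + 24 = 52.
52 ÷ 6 = 8 complete bars with 4 left over.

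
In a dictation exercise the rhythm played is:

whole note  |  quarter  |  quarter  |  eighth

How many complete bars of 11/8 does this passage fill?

One bar of 11/8 = 11 eighth notes.
Working in eighth notes: whole note = 8; quarter = 2; quarter = 2; eighth = 1.
Altogether 8 + 2 + 2 + 1 = 13.
13 ÷ 11 = 1 complete bar with 2 left over.

1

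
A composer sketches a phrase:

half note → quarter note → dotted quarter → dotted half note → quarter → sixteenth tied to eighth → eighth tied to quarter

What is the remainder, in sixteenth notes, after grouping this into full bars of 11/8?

One bar of 11/8 = 22 sixteenth notes.
Working in sixteenth notes: half note = 8; quarter note = 4; dotted quarter = 6; dotted half note = 12; quarter = 4; sixteenth tied to eighth (sixteenth + eighth) = 3; eighth tied to quarter (eighth + quarter) = 6.
Total: 8 + 4 + 6 + 12 + 4 + 3 + 6 = 43.
43 ÷ 22 = 1 complete bar with 21 sixteenth notes remaining.

21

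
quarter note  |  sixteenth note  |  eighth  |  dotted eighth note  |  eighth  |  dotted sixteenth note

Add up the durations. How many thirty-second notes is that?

27

Express everything in thirty-second notes: quarter note = 8; sixteenth note = 2; eighth = 4; dotted eighth note = 6; eighth = 4; dotted sixteenth note = 3.
Altogether 8 + 2 + 4 + 6 + 4 + 3 = 27 thirty-second notes.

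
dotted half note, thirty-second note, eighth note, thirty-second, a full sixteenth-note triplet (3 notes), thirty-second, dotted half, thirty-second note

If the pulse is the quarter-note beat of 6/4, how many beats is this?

7.5

One quarter-note beat = 8 thirty-second notes.
Convert each value to thirty-second notes: dotted half note = 24; thirty-second note = 1; eighth note = 4; thirty-second = 1; a full sixteenth-note triplet (3 notes) (three triplet sixteenths span one eighth) = 4; thirty-second = 1; dotted half = 24; thirty-second note = 1.
Adding: 24 + 1 + 4 + 1 + 4 + 1 + 24 + 1 = 60.
60 ÷ 8 = 7.5 beats.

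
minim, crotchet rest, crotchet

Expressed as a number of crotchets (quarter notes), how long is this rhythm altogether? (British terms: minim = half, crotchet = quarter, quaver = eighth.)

Express everything in quarter notes: minim = 2; crotchet rest = 1; crotchet = 1.
Total: 2 + 1 + 1 = 4 quarter notes.

4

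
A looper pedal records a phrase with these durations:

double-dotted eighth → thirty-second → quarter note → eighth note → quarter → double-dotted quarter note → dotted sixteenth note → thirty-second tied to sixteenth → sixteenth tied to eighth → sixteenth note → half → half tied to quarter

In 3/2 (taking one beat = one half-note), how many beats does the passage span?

One half-note beat = 16 thirty-second notes.
Convert each value to thirty-second notes: double-dotted eighth = 7; thirty-second = 1; quarter note = 8; eighth note = 4; quarter = 8; double-dotted quarter note = 14; dotted sixteenth note = 3; thirty-second tied to sixteenth (thirty-second + sixteenth) = 3; sixteenth tied to eighth (sixteenth + eighth) = 6; sixteenth note = 2; half = 16; half tied to quarter (half + quarter) = 24.
Altogether 7 + 1 + 8 + 4 + 8 + 14 + 3 + 3 + 6 + 2 + 16 + 24 = 96.
96 ÷ 16 = 6 beats.

6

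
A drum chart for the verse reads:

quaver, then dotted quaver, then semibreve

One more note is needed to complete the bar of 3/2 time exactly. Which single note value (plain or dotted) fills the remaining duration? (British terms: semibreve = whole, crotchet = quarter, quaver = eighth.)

The bar of 3/2 = 24 sixteenth notes.
Convert each value to sixteenth notes: quaver = 2; dotted quaver = 3; semibreve = 16.
Adding: 2 + 3 + 16 = 21.
Remaining: 24 − 21 = 3 sixteenth notes, which is a dotted eighth note.

dotted eighth note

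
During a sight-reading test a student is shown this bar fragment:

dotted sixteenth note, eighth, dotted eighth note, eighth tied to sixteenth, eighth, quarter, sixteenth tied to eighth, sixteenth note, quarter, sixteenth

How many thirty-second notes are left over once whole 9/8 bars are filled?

One bar of 9/8 = 36 thirty-second notes.
Convert each value to thirty-second notes: dotted sixteenth note = 3; eighth = 4; dotted eighth note = 6; eighth tied to sixteenth (eighth + sixteenth) = 6; eighth = 4; quarter = 8; sixteenth tied to eighth (sixteenth + eighth) = 6; sixteenth note = 2; quarter = 8; sixteenth = 2.
Altogether 3 + 4 + 6 + 6 + 4 + 8 + 6 + 2 + 8 + 2 = 49.
49 ÷ 36 = 1 complete bar with 13 thirty-second notes remaining.

13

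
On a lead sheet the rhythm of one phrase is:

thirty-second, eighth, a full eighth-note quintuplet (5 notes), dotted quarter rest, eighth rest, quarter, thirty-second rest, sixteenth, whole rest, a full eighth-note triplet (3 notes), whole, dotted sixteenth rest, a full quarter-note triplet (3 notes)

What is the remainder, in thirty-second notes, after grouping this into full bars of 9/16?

13

One bar of 9/16 = 18 thirty-second notes.
Each duration in thirty-second notes: thirty-second = 1; eighth = 4; a full eighth-note quintuplet (5 notes) (five quintuplet eighths span one half) = 16; dotted quarter rest = 12; eighth rest = 4; quarter = 8; thirty-second rest = 1; sixteenth = 2; whole rest = 32; a full eighth-note triplet (3 notes) (three triplet eighths span one quarter) = 8; whole = 32; dotted sixteenth rest = 3; a full quarter-note triplet (3 notes) (three triplet quarters span one half) = 16.
Altogether 1 + 4 + 16 + 12 + 4 + 8 + 1 + 2 + 32 + 8 + 32 + 3 + 16 = 139.
139 ÷ 18 = 7 complete bars with 13 thirty-second notes remaining.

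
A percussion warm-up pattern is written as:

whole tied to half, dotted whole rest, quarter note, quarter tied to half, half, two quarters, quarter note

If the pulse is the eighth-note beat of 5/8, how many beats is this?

42

One eighth-note beat = 2 sixteenth notes.
In sixteenth notes: whole tied to half (whole + half) = 24; dotted whole rest = 24; quarter note = 4; quarter tied to half (quarter + half) = 12; half = 8; quarter = 4; quarter = 4; quarter note = 4.
Adding: 24 + 24 + 4 + 12 + 8 + 4 + 4 + 4 = 84.
84 ÷ 2 = 42 beats.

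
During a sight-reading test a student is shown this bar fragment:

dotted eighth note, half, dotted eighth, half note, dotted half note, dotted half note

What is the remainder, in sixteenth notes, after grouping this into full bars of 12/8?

One bar of 12/8 = 24 sixteenth notes.
In sixteenth notes: dotted eighth note = 3; half = 8; dotted eighth = 3; half note = 8; dotted half note = 12; dotted half note = 12.
Adding: 3 + 8 + 3 + 8 + 12 + 12 = 46.
46 ÷ 24 = 1 complete bar with 22 sixteenth notes remaining.

22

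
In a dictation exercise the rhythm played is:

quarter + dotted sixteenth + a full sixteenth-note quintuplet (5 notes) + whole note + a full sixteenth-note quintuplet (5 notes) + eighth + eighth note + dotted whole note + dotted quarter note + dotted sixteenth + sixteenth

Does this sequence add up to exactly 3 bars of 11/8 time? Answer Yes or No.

One bar of 11/8 = 44 thirty-second notes, so 3 bars = 132.
In thirty-second notes: quarter = 8; dotted sixteenth = 3; a full sixteenth-note quintuplet (5 notes) (five quintuplet sixteenths span one quarter) = 8; whole note = 32; a full sixteenth-note quintuplet (5 notes) (five quintuplet sixteenths span one quarter) = 8; eighth = 4; eighth note = 4; dotted whole note = 48; dotted quarter note = 12; dotted sixteenth = 3; sixteenth = 2.
Total: 8 + 3 + 8 + 32 + 8 + 4 + 4 + 48 + 12 + 3 + 2 = 132.
132 equals 132, so the answer is Yes.

Yes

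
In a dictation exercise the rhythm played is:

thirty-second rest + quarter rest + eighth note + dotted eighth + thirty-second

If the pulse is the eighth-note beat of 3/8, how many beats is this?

5

One eighth-note beat = 4 thirty-second notes.
Express everything in thirty-second notes: thirty-second rest = 1; quarter rest = 8; eighth note = 4; dotted eighth = 6; thirty-second = 1.
Total: 1 + 8 + 4 + 6 + 1 = 20.
20 ÷ 4 = 5 beats.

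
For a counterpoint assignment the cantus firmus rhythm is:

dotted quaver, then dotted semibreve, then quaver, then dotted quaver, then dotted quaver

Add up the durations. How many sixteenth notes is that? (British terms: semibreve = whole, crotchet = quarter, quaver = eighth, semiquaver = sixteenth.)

35

In sixteenth notes: dotted quaver = 3; dotted semibreve = 24; quaver = 2; dotted quaver = 3; dotted quaver = 3.
Altogether 3 + 24 + 2 + 3 + 3 = 35 sixteenth notes.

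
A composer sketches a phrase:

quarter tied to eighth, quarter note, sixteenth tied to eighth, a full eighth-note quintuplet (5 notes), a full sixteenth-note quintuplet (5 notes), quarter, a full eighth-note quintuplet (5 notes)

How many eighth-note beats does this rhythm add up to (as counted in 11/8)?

One eighth-note beat = 2 sixteenth notes.
Convert each value to sixteenth notes: quarter tied to eighth (quarter + eighth) = 6; quarter note = 4; sixteenth tied to eighth (sixteenth + eighth) = 3; a full eighth-note quintuplet (5 notes) (five quintuplet eighths span one half) = 8; a full sixteenth-note quintuplet (5 notes) (five quintuplet sixteenths span one quarter) = 4; quarter = 4; a full eighth-note quintuplet (5 notes) (five quintuplet eighths span one half) = 8.
Sum: 6 + 4 + 3 + 8 + 4 + 4 + 8 = 37.
37 ÷ 2 = 18.5 beats.

18.5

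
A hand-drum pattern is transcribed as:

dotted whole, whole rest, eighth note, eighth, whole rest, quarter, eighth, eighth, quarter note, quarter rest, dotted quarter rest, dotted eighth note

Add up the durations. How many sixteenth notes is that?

Each duration in sixteenth notes: dotted whole = 24; whole rest = 16; eighth note = 2; eighth = 2; whole rest = 16; quarter = 4; eighth = 2; eighth = 2; quarter note = 4; quarter rest = 4; dotted quarter rest = 6; dotted eighth note = 3.
Altogether 24 + 16 + 2 + 2 + 16 + 4 + 2 + 2 + 4 + 4 + 6 + 3 = 85 sixteenth notes.

85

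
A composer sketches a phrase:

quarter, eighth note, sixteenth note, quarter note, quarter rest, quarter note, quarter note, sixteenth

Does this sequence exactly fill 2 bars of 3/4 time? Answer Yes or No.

One bar of 3/4 = 12 sixteenth notes, so 2 bars = 24.
Working in sixteenth notes: quarter = 4; eighth note = 2; sixteenth note = 1; quarter note = 4; quarter rest = 4; quarter note = 4; quarter note = 4; sixteenth = 1.
Altogether 4 + 2 + 1 + 4 + 4 + 4 + 4 + 1 = 24.
24 equals 24, so the answer is Yes.

Yes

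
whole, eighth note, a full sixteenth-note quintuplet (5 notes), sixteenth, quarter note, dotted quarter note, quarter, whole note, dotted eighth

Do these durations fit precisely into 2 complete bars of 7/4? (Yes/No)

One bar of 7/4 = 28 sixteenth notes, so 2 bars = 56.
Working in sixteenth notes: whole = 16; eighth note = 2; a full sixteenth-note quintuplet (5 notes) (five quintuplet sixteenths span one quarter) = 4; sixteenth = 1; quarter note = 4; dotted quarter note = 6; quarter = 4; whole note = 16; dotted eighth = 3.
Adding: 16 + 2 + 4 + 1 + 4 + 6 + 4 + 16 + 3 = 56.
56 equals 56, so the answer is Yes.

Yes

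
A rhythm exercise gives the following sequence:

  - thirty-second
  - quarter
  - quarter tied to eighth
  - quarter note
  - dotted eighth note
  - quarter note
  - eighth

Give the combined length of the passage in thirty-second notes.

Working in thirty-second notes: thirty-second = 1; quarter = 8; quarter tied to eighth (quarter + eighth) = 12; quarter note = 8; dotted eighth note = 6; quarter note = 8; eighth = 4.
Altogether 1 + 8 + 12 + 8 + 6 + 8 + 4 = 47 thirty-second notes.

47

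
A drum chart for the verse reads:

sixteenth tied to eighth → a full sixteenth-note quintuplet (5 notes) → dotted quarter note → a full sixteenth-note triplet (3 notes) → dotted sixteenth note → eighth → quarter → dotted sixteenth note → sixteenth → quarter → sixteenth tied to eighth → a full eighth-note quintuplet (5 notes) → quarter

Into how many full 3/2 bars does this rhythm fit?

1

One bar of 3/2 = 48 thirty-second notes.
In thirty-second notes: sixteenth tied to eighth (sixteenth + eighth) = 6; a full sixteenth-note quintuplet (5 notes) (five quintuplet sixteenths span one quarter) = 8; dotted quarter note = 12; a full sixteenth-note triplet (3 notes) (three triplet sixteenths span one eighth) = 4; dotted sixteenth note = 3; eighth = 4; quarter = 8; dotted sixteenth note = 3; sixteenth = 2; quarter = 8; sixteenth tied to eighth (sixteenth + eighth) = 6; a full eighth-note quintuplet (5 notes) (five quintuplet eighths span one half) = 16; quarter = 8.
Adding: 6 + 8 + 12 + 4 + 3 + 4 + 8 + 3 + 2 + 8 + 6 + 16 + 8 = 88.
88 ÷ 48 = 1 complete bar with 40 left over.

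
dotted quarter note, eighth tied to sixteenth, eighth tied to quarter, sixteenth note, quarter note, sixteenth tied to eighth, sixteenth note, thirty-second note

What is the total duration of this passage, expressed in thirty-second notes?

49

Express everything in thirty-second notes: dotted quarter note = 12; eighth tied to sixteenth (eighth + sixteenth) = 6; eighth tied to quarter (eighth + quarter) = 12; sixteenth note = 2; quarter note = 8; sixteenth tied to eighth (sixteenth + eighth) = 6; sixteenth note = 2; thirty-second note = 1.
Altogether 12 + 6 + 12 + 2 + 8 + 6 + 2 + 1 = 49 thirty-second notes.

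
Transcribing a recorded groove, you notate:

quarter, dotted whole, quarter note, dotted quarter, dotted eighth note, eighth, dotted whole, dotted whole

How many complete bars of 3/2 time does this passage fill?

3

One bar of 3/2 = 24 sixteenth notes.
Convert each value to sixteenth notes: quarter = 4; dotted whole = 24; quarter note = 4; dotted quarter = 6; dotted eighth note = 3; eighth = 2; dotted whole = 24; dotted whole = 24.
Total: 4 + 24 + 4 + 6 + 3 + 2 + 24 + 24 = 91.
91 ÷ 24 = 3 complete bars with 19 left over.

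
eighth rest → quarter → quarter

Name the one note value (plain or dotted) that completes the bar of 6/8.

The bar of 6/8 = 6 eighth notes.
Express everything in eighth notes: eighth rest = 1; quarter = 2; quarter = 2.
Total: 1 + 2 + 2 = 5.
Remaining: 6 − 5 = 1 eighth note, which is a eighth note.

eighth note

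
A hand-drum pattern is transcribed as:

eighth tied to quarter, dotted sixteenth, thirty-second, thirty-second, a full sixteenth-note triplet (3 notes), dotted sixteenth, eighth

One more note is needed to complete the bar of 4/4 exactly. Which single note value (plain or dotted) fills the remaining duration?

eighth note

The bar of 4/4 = 32 thirty-second notes.
Express everything in thirty-second notes: eighth tied to quarter (eighth + quarter) = 12; dotted sixteenth = 3; thirty-second = 1; thirty-second = 1; a full sixteenth-note triplet (3 notes) (three triplet sixteenths span one eighth) = 4; dotted sixteenth = 3; eighth = 4.
Adding: 12 + 3 + 1 + 1 + 4 + 3 + 4 = 28.
Remaining: 32 − 28 = 4 thirty-second notes, which is a eighth note.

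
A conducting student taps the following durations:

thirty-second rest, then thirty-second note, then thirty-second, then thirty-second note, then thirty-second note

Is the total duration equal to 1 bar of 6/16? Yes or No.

No

One bar of 6/16 = 12 thirty-second notes.
Working in thirty-second notes: thirty-second rest = 1; thirty-second note = 1; thirty-second = 1; thirty-second note = 1; thirty-second note = 1.
Total: 1 + 1 + 1 + 1 + 1 = 5.
5 falls short of 12, so the answer is No.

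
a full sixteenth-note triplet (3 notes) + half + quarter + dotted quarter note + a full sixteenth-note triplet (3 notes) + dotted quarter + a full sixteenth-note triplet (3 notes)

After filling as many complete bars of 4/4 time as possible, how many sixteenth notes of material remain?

One bar of 4/4 = 8 eighth notes.
Convert each value to eighth notes: a full sixteenth-note triplet (3 notes) (three triplet sixteenths span one eighth) = 1; half = 4; quarter = 2; dotted quarter note = 3; a full sixteenth-note triplet (3 notes) (three triplet sixteenths span one eighth) = 1; dotted quarter = 3; a full sixteenth-note triplet (3 notes) (three triplet sixteenths span one eighth) = 1.
Altogether 1 + 4 + 2 + 3 + 1 + 3 + 1 = 15.
15 ÷ 8 = 1 complete bar with 7 eighth notes remaining = 14 sixteenth notes.

14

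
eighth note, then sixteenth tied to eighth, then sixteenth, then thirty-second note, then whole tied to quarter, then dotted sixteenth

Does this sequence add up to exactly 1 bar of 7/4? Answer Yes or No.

One bar of 7/4 = 56 thirty-second notes.
In thirty-second notes: eighth note = 4; sixteenth tied to eighth (sixteenth + eighth) = 6; sixteenth = 2; thirty-second note = 1; whole tied to quarter (whole + quarter) = 40; dotted sixteenth = 3.
Sum: 4 + 6 + 2 + 1 + 40 + 3 = 56.
56 equals 56, so the answer is Yes.

Yes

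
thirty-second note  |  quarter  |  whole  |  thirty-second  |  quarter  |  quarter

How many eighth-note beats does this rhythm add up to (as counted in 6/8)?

14.5

One eighth-note beat = 4 thirty-second notes.
Each duration in thirty-second notes: thirty-second note = 1; quarter = 8; whole = 32; thirty-second = 1; quarter = 8; quarter = 8.
Sum: 1 + 8 + 32 + 1 + 8 + 8 = 58.
58 ÷ 4 = 14.5 beats.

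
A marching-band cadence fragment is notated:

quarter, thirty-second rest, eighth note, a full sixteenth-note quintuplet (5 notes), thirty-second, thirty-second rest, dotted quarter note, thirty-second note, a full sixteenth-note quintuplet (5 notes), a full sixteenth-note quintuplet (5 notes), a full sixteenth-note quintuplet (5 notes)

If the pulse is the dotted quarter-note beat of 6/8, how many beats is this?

5

One dotted quarter-note beat = 12 thirty-second notes.
Convert each value to thirty-second notes: quarter = 8; thirty-second rest = 1; eighth note = 4; a full sixteenth-note quintuplet (5 notes) (five quintuplet sixteenths span one quarter) = 8; thirty-second = 1; thirty-second rest = 1; dotted quarter note = 12; thirty-second note = 1; a full sixteenth-note quintuplet (5 notes) (five quintuplet sixteenths span one quarter) = 8; a full sixteenth-note quintuplet (5 notes) (five quintuplet sixteenths span one quarter) = 8; a full sixteenth-note quintuplet (5 notes) (five quintuplet sixteenths span one quarter) = 8.
Adding: 8 + 1 + 4 + 8 + 1 + 1 + 12 + 1 + 8 + 8 + 8 = 60.
60 ÷ 12 = 5 beats.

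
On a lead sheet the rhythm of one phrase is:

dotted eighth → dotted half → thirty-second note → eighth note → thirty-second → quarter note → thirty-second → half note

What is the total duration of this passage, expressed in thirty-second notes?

61

Each duration in thirty-second notes: dotted eighth = 6; dotted half = 24; thirty-second note = 1; eighth note = 4; thirty-second = 1; quarter note = 8; thirty-second = 1; half note = 16.
Adding: 6 + 24 + 1 + 4 + 1 + 8 + 1 + 16 = 61 thirty-second notes.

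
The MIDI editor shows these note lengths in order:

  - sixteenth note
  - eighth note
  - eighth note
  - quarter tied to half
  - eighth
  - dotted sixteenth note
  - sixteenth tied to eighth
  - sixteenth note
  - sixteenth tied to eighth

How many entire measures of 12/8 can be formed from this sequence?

1

One bar of 12/8 = 48 thirty-second notes.
Working in thirty-second notes: sixteenth note = 2; eighth note = 4; eighth note = 4; quarter tied to half (quarter + half) = 24; eighth = 4; dotted sixteenth note = 3; sixteenth tied to eighth (sixteenth + eighth) = 6; sixteenth note = 2; sixteenth tied to eighth (sixteenth + eighth) = 6.
Adding: 2 + 4 + 4 + 24 + 4 + 3 + 6 + 2 + 6 = 55.
55 ÷ 48 = 1 complete bar with 7 left over.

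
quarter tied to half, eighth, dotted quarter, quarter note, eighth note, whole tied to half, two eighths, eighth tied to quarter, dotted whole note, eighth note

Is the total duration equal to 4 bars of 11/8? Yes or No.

One bar of 11/8 = 11 eighth notes, so 4 bars = 44.
In eighth notes: quarter tied to half (quarter + half) = 6; eighth = 1; dotted quarter = 3; quarter note = 2; eighth note = 1; whole tied to half (whole + half) = 12; eighth = 1; eighth = 1; eighth tied to quarter (eighth + quarter) = 3; dotted whole note = 12; eighth note = 1.
Altogether 6 + 1 + 3 + 2 + 1 + 12 + 1 + 1 + 3 + 12 + 1 = 43.
43 falls short of 44, so the answer is No.

No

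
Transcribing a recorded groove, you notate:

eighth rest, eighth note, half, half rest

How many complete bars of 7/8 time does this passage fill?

1

One bar of 7/8 = 7 eighth notes.
Each duration in eighth notes: eighth rest = 1; eighth note = 1; half = 4; half rest = 4.
Adding: 1 + 1 + 4 + 4 = 10.
10 ÷ 7 = 1 complete bar with 3 left over.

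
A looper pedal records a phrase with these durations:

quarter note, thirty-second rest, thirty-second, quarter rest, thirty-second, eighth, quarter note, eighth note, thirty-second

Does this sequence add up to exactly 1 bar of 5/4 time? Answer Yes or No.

No

One bar of 5/4 = 40 thirty-second notes.
Express everything in thirty-second notes: quarter note = 8; thirty-second rest = 1; thirty-second = 1; quarter rest = 8; thirty-second = 1; eighth = 4; quarter note = 8; eighth note = 4; thirty-second = 1.
Total: 8 + 1 + 1 + 8 + 1 + 4 + 8 + 4 + 1 = 36.
36 falls short of 40, so the answer is No.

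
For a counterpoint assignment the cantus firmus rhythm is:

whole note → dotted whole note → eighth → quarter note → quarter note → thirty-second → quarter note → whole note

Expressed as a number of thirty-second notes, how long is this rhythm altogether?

141

Convert each value to thirty-second notes: whole note = 32; dotted whole note = 48; eighth = 4; quarter note = 8; quarter note = 8; thirty-second = 1; quarter note = 8; whole note = 32.
Altogether 32 + 48 + 4 + 8 + 8 + 1 + 8 + 32 = 141 thirty-second notes.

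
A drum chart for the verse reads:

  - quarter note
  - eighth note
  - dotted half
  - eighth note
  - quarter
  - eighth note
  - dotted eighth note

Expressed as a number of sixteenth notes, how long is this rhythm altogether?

29

In sixteenth notes: quarter note = 4; eighth note = 2; dotted half = 12; eighth note = 2; quarter = 4; eighth note = 2; dotted eighth note = 3.
Total: 4 + 2 + 12 + 2 + 4 + 2 + 3 = 29 sixteenth notes.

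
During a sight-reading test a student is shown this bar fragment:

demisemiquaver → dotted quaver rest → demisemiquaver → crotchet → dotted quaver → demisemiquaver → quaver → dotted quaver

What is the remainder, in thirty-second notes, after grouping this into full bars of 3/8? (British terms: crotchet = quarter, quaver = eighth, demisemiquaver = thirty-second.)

9

One bar of 3/8 = 12 thirty-second notes.
Express everything in thirty-second notes: demisemiquaver = 1; dotted quaver rest = 6; demisemiquaver = 1; crotchet = 8; dotted quaver = 6; demisemiquaver = 1; quaver = 4; dotted quaver = 6.
Adding: 1 + 6 + 1 + 8 + 6 + 1 + 4 + 6 = 33.
33 ÷ 12 = 2 complete bars with 9 thirty-second notes remaining.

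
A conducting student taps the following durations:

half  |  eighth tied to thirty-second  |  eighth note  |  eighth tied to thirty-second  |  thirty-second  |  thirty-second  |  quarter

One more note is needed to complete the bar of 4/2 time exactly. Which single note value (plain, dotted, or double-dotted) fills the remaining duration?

The bar of 4/2 = 64 thirty-second notes.
Express everything in thirty-second notes: half = 16; eighth tied to thirty-second (eighth + thirty-second) = 5; eighth note = 4; eighth tied to thirty-second (eighth + thirty-second) = 5; thirty-second = 1; thirty-second = 1; quarter = 8.
Total: 16 + 5 + 4 + 5 + 1 + 1 + 8 = 40.
Remaining: 64 − 40 = 24 thirty-second notes, which is a dotted half note.

dotted half note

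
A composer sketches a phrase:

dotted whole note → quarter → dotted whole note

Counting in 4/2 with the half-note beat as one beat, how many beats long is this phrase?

One half-note beat = 2 quarter notes.
Working in quarter notes: dotted whole note = 6; quarter = 1; dotted whole note = 6.
Adding: 6 + 1 + 6 = 13.
13 ÷ 2 = 6.5 beats.

6.5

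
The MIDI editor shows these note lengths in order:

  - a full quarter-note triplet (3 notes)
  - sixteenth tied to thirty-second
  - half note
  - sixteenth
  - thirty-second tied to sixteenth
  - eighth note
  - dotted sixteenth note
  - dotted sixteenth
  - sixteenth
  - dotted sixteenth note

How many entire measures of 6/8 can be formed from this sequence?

One bar of 6/8 = 24 thirty-second notes.
Convert each value to thirty-second notes: a full quarter-note triplet (3 notes) (three triplet quarters span one half) = 16; sixteenth tied to thirty-second (sixteenth + thirty-second) = 3; half note = 16; sixteenth = 2; thirty-second tied to sixteenth (thirty-second + sixteenth) = 3; eighth note = 4; dotted sixteenth note = 3; dotted sixteenth = 3; sixteenth = 2; dotted sixteenth note = 3.
Altogether 16 + 3 + 16 + 2 + 3 + 4 + 3 + 3 + 2 + 3 = 55.
55 ÷ 24 = 2 complete bars with 7 left over.

2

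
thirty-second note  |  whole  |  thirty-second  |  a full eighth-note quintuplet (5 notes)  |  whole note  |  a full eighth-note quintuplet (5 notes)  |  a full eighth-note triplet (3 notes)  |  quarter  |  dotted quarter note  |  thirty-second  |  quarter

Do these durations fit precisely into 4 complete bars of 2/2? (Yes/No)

One bar of 2/2 = 32 thirty-second notes, so 4 bars = 128.
Working in thirty-second notes: thirty-second note = 1; whole = 32; thirty-second = 1; a full eighth-note quintuplet (5 notes) (five quintuplet eighths span one half) = 16; whole note = 32; a full eighth-note quintuplet (5 notes) (five quintuplet eighths span one half) = 16; a full eighth-note triplet (3 notes) (three triplet eighths span one quarter) = 8; quarter = 8; dotted quarter note = 12; thirty-second = 1; quarter = 8.
Altogether 1 + 32 + 1 + 16 + 32 + 16 + 8 + 8 + 12 + 1 + 8 = 135.
135 exceeds 128, so the answer is No.

No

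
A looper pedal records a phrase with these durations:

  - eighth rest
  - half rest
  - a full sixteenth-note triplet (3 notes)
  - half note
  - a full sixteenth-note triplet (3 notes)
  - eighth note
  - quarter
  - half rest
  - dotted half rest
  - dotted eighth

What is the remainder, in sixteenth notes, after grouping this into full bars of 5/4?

One bar of 5/4 = 20 sixteenth notes.
Working in sixteenth notes: eighth rest = 2; half rest = 8; a full sixteenth-note triplet (3 notes) (three triplet sixteenths span one eighth) = 2; half note = 8; a full sixteenth-note triplet (3 notes) (three triplet sixteenths span one eighth) = 2; eighth note = 2; quarter = 4; half rest = 8; dotted half rest = 12; dotted eighth = 3.
Altogether 2 + 8 + 2 + 8 + 2 + 2 + 4 + 8 + 12 + 3 = 51.
51 ÷ 20 = 2 complete bars with 11 sixteenth notes remaining.

11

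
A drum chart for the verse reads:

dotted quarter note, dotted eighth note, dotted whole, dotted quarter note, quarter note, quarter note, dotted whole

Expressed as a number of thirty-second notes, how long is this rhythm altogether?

142

Each duration in thirty-second notes: dotted quarter note = 12; dotted eighth note = 6; dotted whole = 48; dotted quarter note = 12; quarter note = 8; quarter note = 8; dotted whole = 48.
Adding: 12 + 6 + 48 + 12 + 8 + 8 + 48 = 142 thirty-second notes.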